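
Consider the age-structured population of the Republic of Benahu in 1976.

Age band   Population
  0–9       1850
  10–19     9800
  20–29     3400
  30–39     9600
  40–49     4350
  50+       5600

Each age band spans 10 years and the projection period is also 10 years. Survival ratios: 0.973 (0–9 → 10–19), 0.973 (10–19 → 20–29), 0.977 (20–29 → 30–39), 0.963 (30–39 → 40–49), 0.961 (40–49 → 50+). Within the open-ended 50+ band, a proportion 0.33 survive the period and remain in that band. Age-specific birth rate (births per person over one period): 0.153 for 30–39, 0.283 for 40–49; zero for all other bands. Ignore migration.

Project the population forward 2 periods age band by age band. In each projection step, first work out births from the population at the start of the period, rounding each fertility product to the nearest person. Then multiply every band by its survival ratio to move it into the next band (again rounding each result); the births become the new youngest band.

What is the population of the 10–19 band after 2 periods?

2627

Period 1:
Births: 9600 × 0.153 = 1469 ; 4350 × 0.283 = 1231 → total 2700
10–19: 1850 × 0.973 = 1800
20–29: 9800 × 0.973 = 9535
30–39: 3400 × 0.977 = 3322
40–49: 9600 × 0.963 = 9245
50+: 4350 × 0.961 + 5600 × 0.33 = 4180 + 1848 = 6028
→ [2700, 1800, 9535, 3322, 9245, 6028]
Period 2:
Births: 3322 × 0.153 = 508 ; 9245 × 0.283 = 2616 → total 3124
10–19: 2700 × 0.973 = 2627
20–29: 1800 × 0.973 = 1751
30–39: 9535 × 0.977 = 9316
40–49: 3322 × 0.963 = 3199
50+: 9245 × 0.961 + 6028 × 0.33 = 8884 + 1989 = 10873
→ [3124, 2627, 1751, 9316, 3199, 10873]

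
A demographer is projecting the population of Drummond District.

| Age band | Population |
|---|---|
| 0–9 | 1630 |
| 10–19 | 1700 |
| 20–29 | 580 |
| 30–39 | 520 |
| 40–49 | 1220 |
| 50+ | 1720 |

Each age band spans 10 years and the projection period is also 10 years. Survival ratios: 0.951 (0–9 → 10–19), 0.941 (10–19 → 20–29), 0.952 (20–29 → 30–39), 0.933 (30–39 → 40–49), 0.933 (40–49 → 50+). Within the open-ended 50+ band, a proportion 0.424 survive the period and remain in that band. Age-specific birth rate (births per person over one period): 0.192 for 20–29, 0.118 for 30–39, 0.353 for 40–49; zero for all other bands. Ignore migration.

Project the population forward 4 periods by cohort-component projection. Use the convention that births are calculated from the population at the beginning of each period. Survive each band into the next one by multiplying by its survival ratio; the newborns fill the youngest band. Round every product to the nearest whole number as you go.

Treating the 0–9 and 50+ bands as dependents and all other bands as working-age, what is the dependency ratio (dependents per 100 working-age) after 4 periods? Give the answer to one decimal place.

(Bands numbered youngest = 1 to oldest = 6.)
Period 1:
Births: 580 × 0.192 = 111  |  520 × 0.118 = 61  |  1220 × 0.353 = 431 → total 603
Band 2: 1630 × 0.951 = 1550
Band 3: 1700 × 0.941 = 1600
Band 4: 580 × 0.952 = 552
Band 5: 520 × 0.933 = 485
Band 6: 1220 × 0.933 + 1720 × 0.424 = 1138 + 729 = 1867
End of period: [603, 1550, 1600, 552, 485, 1867]
Period 2:
Births: 1600 × 0.192 = 307  |  552 × 0.118 = 65  |  485 × 0.353 = 171 → total 543
Band 2: 603 × 0.951 = 573
Band 3: 1550 × 0.941 = 1459
Band 4: 1600 × 0.952 = 1523
Band 5: 552 × 0.933 = 515
Band 6: 485 × 0.933 + 1867 × 0.424 = 453 + 792 = 1245
End of period: [543, 573, 1459, 1523, 515, 1245]
Period 3:
Births: 1459 × 0.192 = 280  |  1523 × 0.118 = 180  |  515 × 0.353 = 182 → total 642
Band 2: 543 × 0.951 = 516
Band 3: 573 × 0.941 = 539
Band 4: 1459 × 0.952 = 1389
Band 5: 1523 × 0.933 = 1421
Band 6: 515 × 0.933 + 1245 × 0.424 = 480 + 528 = 1008
End of period: [642, 516, 539, 1389, 1421, 1008]
Period 4:
Births: 539 × 0.192 = 103  |  1389 × 0.118 = 164  |  1421 × 0.353 = 502 → total 769
Band 2: 642 × 0.951 = 611
Band 3: 516 × 0.941 = 486
Band 4: 539 × 0.952 = 513
Band 5: 1389 × 0.933 = 1296
Band 6: 1421 × 0.933 + 1008 × 0.424 = 1326 + 427 = 1753
End of period: [769, 611, 486, 513, 1296, 1753]
Dependents (band 0–9 + band 50+) = 769 + 1753 = 2522; working-age = 2906; ratio = 2522/2906 × 100 = 86.8

86.8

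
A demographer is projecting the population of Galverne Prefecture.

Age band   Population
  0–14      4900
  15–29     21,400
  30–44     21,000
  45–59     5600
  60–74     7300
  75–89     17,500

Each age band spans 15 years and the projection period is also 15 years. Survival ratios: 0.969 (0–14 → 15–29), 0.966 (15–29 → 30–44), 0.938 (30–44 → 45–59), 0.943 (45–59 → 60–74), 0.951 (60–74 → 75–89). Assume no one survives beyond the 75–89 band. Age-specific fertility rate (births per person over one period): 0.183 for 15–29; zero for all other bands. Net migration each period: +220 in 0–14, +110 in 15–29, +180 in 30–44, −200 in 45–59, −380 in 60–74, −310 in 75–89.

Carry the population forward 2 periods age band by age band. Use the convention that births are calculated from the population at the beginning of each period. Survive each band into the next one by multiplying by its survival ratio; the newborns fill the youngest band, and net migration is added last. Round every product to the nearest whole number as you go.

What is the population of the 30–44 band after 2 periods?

4873

Let group 1 be 0–14 through group 6 = 75–89.
[period 1]
Births: 21400 × 0.183 = 3916
Group 2: 4900 × 0.969 = 4748
Group 3: 21400 × 0.966 = 20672
Group 4: 21000 × 0.938 = 19698
Group 5: 5600 × 0.943 = 5281
Group 6: 7300 × 0.951 = 6942
Net migration: Group 1 + 220 → 4136; Group 2 + 110 → 4858; Group 3 + 180 → 20852; Group 4 − 200 → 19498; Group 5 − 380 → 4901; Group 6 − 310 → 6632
Giving 4136 / 4858 / 20852 / 19498 / 4901 / 6632.
[period 2]
Births: 4858 × 0.183 = 889
Group 2: 4136 × 0.969 = 4008
Group 3: 4858 × 0.966 = 4693
Group 4: 20852 × 0.938 = 19559
Group 5: 19498 × 0.943 = 18387
Group 6: 4901 × 0.951 = 4661
Net migration: Group 1 + 220 → 1109; Group 2 + 110 → 4118; Group 3 + 180 → 4873; Group 4 − 200 → 19359; Group 5 − 380 → 18007; Group 6 − 310 → 4351
Giving 1109 / 4118 / 4873 / 19359 / 18007 / 4351.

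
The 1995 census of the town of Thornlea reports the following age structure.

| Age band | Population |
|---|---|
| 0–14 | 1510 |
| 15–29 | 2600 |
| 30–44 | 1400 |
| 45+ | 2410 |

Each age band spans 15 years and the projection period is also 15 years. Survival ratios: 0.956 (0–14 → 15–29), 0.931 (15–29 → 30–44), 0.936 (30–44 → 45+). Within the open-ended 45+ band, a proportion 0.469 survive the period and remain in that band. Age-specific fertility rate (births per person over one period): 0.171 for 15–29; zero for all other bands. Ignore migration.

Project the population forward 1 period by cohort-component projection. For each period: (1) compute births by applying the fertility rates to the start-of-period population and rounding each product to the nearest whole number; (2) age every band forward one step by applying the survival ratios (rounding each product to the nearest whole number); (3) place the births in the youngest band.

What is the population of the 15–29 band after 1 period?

After projecting period 1:
Births: 2600 * 0.171 = 445
15–29: 1510 * 0.956 = 1444
30–44: 2600 * 0.931 = 2421
45+: 1400 * 0.936 + 2410 * 0.469 = 1310 + 1130 = 2440
→ [445, 1444, 2421, 2440]

1444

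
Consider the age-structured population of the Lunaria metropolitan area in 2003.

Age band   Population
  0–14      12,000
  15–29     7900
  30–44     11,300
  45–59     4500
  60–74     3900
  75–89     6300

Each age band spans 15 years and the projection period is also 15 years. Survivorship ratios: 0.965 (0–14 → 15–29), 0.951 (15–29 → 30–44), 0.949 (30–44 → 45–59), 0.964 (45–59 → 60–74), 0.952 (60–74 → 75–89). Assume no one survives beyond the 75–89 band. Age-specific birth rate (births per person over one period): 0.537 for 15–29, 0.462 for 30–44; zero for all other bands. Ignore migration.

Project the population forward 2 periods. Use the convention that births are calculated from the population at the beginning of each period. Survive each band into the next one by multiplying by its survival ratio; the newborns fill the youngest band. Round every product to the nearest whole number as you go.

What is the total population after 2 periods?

(Bands numbered youngest = 1 to oldest = 6.)
After projecting period 1:
Births: 7900 * 0.537 = 4242 ; 11300 * 0.462 = 5221 ⇒ total 9463
Band 2: 12000 * 0.965 = 11580
Band 3: 7900 * 0.951 = 7513
Band 4: 11300 * 0.949 = 10724
Band 5: 4500 * 0.964 = 4338
Band 6: 3900 * 0.952 = 3713
Giving 9463 / 11580 / 7513 / 10724 / 4338 / 3713.
After projecting period 2:
Births: 11580 * 0.537 = 6218 ; 7513 * 0.462 = 3471 ⇒ total 9689
Band 2: 9463 * 0.965 = 9132
Band 3: 11580 * 0.951 = 11013
Band 4: 7513 * 0.949 = 7130
Band 5: 10724 * 0.964 = 10338
Band 6: 4338 * 0.952 = 4130
Giving 9689 / 9132 / 11013 / 7130 / 10338 / 4130.
Total after period 2: 9689 + 9132 + 11013 + 7130 + 10338 + 4130 = 51432

51432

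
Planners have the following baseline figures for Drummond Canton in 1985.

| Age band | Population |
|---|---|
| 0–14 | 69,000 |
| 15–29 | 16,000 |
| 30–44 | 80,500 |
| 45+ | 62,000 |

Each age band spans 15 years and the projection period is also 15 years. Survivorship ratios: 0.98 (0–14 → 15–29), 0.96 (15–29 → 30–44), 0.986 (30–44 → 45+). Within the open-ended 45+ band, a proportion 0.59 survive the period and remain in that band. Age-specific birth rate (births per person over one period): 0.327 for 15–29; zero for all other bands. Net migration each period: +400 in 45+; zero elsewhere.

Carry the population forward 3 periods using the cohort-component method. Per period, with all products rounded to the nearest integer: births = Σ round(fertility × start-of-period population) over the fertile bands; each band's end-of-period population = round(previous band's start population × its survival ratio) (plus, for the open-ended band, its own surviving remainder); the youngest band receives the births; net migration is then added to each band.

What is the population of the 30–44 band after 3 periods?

4922

(Groups numbered youngest = 1 to oldest = 4.)
After projecting period 1:
Births: 16000 * 0.327 = 5232
Group 2: 69000 * 0.98 = 67620
Group 3: 16000 * 0.96 = 15360
Group 4: 80500 * 0.986 + 62000 * 0.59 = 79373 + 36580 = 115953
Net migration: Group 4 + 400 → 116353
Giving 5232 / 67620 / 15360 / 116353.
After projecting period 2:
Births: 67620 * 0.327 = 22112
Group 2: 5232 * 0.98 = 5127
Group 3: 67620 * 0.96 = 64915
Group 4: 15360 * 0.986 + 116353 * 0.59 = 15145 + 68648 = 83793
Net migration: Group 4 + 400 → 84193
Giving 22112 / 5127 / 64915 / 84193.
After projecting period 3:
Births: 5127 * 0.327 = 1677
Group 2: 22112 * 0.98 = 21670
Group 3: 5127 * 0.96 = 4922
Group 4: 64915 * 0.986 + 84193 * 0.59 = 64006 + 49674 = 113680
Net migration: Group 4 + 400 → 114080
Giving 1677 / 21670 / 4922 / 114080.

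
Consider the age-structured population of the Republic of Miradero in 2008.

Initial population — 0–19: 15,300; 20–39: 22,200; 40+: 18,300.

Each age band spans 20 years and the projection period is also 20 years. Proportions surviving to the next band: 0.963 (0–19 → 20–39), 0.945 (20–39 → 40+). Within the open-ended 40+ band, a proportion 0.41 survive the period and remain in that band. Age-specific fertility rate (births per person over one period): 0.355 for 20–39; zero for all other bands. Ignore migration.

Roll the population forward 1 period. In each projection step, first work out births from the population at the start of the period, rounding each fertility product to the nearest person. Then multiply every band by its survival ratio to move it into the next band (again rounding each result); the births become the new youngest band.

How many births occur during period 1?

7881

Period 1:
Births: 22200 * 0.355 = 7881
20–39: 15300 * 0.963 = 14734
40+: 22200 * 0.945 + 18300 * 0.41 = 20979 + 7503 = 28482
Population now: 0–19=7881, 20–39=14734, 40+=28482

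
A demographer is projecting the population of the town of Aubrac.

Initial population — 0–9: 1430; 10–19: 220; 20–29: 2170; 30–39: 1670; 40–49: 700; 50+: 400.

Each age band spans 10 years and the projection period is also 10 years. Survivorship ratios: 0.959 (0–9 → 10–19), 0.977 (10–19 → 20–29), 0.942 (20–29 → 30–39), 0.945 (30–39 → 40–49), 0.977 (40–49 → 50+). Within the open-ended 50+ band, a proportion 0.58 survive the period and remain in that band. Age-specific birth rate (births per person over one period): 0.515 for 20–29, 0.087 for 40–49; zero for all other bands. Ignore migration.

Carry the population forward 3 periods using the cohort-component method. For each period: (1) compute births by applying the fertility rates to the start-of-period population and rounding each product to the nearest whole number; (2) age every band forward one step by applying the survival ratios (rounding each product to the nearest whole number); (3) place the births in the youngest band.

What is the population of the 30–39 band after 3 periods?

After projecting period 1:
Births: 2170 × 0.515 = 1118  |  700 × 0.087 = 61 → total 1179
10–19: 1430 × 0.959 = 1371
20–29: 220 × 0.977 = 215
30–39: 2170 × 0.942 = 2044
40–49: 1670 × 0.945 = 1578
50+: 700 × 0.977 + 400 × 0.58 = 684 + 232 = 916
Population now: 0–9=1179, 10–19=1371, 20–29=215, 30–39=2044, 40–49=1578, 50+=916
After projecting period 2:
Births: 215 × 0.515 = 111  |  1578 × 0.087 = 137 → total 248
10–19: 1179 × 0.959 = 1131
20–29: 1371 × 0.977 = 1339
30–39: 215 × 0.942 = 203
40–49: 2044 × 0.945 = 1932
50+: 1578 × 0.977 + 916 × 0.58 = 1542 + 531 = 2073
Population now: 0–9=248, 10–19=1131, 20–29=1339, 30–39=203, 40–49=1932, 50+=2073
After projecting period 3:
Births: 1339 × 0.515 = 690  |  1932 × 0.087 = 168 → total 858
10–19: 248 × 0.959 = 238
20–29: 1131 × 0.977 = 1105
30–39: 1339 × 0.942 = 1261
40–49: 203 × 0.945 = 192
50+: 1932 × 0.977 + 2073 × 0.58 = 1888 + 1202 = 3090
Population now: 0–9=858, 10–19=238, 20–29=1105, 30–39=1261, 40–49=192, 50+=3090

1261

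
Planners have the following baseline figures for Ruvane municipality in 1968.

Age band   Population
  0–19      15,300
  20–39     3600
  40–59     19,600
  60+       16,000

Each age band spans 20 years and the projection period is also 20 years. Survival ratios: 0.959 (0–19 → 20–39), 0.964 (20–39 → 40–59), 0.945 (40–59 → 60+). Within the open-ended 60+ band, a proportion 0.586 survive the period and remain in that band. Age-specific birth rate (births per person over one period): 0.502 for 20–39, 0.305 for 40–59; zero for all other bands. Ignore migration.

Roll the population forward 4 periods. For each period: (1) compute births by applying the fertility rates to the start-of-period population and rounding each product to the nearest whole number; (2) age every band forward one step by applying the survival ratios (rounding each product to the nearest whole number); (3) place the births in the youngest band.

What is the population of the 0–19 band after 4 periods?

6251

Period 1:
Births: 3600 × 0.502 = 1807 ; 19600 × 0.305 = 5978 ⇒ total 7785
20–39: 15300 × 0.959 = 14673
40–59: 3600 × 0.964 = 3470
60+: 19600 × 0.945 + 16000 × 0.586 = 18522 + 9376 = 27898
End of period: [7785, 14673, 3470, 27898]
Period 2:
Births: 14673 × 0.502 = 7366 ; 3470 × 0.305 = 1058 ⇒ total 8424
20–39: 7785 × 0.959 = 7466
40–59: 14673 × 0.964 = 14145
60+: 3470 × 0.945 + 27898 × 0.586 = 3279 + 16348 = 19627
End of period: [8424, 7466, 14145, 19627]
Period 3:
Births: 7466 × 0.502 = 3748 ; 14145 × 0.305 = 4314 ⇒ total 8062
20–39: 8424 × 0.959 = 8079
40–59: 7466 × 0.964 = 7197
60+: 14145 × 0.945 + 19627 × 0.586 = 13367 + 11501 = 24868
End of period: [8062, 8079, 7197, 24868]
Period 4:
Births: 8079 × 0.502 = 4056 ; 7197 × 0.305 = 2195 ⇒ total 6251
20–39: 8062 × 0.959 = 7731
40–59: 8079 × 0.964 = 7788
60+: 7197 × 0.945 + 24868 × 0.586 = 6801 + 14573 = 21374
End of period: [6251, 7731, 7788, 21374]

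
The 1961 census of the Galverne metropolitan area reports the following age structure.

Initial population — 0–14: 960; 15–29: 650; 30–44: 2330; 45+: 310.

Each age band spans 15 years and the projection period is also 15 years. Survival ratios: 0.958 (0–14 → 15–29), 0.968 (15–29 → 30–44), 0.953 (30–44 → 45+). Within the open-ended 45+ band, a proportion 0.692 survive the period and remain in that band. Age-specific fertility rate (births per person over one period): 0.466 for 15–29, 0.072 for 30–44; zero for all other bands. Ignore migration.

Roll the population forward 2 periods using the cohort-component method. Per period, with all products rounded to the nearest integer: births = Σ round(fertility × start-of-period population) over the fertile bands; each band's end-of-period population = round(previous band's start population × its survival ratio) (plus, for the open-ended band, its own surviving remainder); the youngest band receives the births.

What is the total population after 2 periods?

Period 1.
Births: 650 * 0.466 = 303  |  2330 * 0.072 = 168 — total 471
15–29: 960 * 0.958 = 920
30–44: 650 * 0.968 = 629
45+: 2330 * 0.953 + 310 * 0.692 = 2220 + 215 = 2435
Giving 471 / 920 / 629 / 2435.
Period 2.
Births: 920 * 0.466 = 429  |  629 * 0.072 = 45 — total 474
15–29: 471 * 0.958 = 451
30–44: 920 * 0.968 = 891
45+: 629 * 0.953 + 2435 * 0.692 = 599 + 1685 = 2284
Giving 474 / 451 / 891 / 2284.
Total after period 2: 474 + 451 + 891 + 2284 = 4100

4100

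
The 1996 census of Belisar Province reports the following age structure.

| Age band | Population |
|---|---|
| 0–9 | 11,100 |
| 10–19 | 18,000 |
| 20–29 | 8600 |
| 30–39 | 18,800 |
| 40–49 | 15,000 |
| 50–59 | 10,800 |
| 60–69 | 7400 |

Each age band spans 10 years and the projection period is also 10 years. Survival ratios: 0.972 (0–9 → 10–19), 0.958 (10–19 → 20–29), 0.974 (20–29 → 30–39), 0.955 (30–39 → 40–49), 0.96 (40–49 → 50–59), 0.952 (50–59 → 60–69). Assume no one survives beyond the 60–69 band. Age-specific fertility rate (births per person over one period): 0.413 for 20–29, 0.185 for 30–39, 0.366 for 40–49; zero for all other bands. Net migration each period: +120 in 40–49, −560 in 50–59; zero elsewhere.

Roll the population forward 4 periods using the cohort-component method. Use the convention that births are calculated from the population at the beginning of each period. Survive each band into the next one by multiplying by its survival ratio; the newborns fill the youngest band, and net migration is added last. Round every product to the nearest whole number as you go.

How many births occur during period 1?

12520

— Period 1 —
Births: 8600 × 0.413 = 3552, 18800 × 0.185 = 3478, 15000 × 0.366 = 5490 — total 12520
10–19: 11100 × 0.972 = 10789
20–29: 18000 × 0.958 = 17244
30–39: 8600 × 0.974 = 8376
40–49: 18800 × 0.955 = 17954
50–59: 15000 × 0.96 = 14400
60–69: 10800 × 0.952 = 10282
Net migration: 40–49 + 120 → 18074; 50–59 − 560 → 13840
End of period: [12520, 10789, 17244, 8376, 18074, 13840, 10282]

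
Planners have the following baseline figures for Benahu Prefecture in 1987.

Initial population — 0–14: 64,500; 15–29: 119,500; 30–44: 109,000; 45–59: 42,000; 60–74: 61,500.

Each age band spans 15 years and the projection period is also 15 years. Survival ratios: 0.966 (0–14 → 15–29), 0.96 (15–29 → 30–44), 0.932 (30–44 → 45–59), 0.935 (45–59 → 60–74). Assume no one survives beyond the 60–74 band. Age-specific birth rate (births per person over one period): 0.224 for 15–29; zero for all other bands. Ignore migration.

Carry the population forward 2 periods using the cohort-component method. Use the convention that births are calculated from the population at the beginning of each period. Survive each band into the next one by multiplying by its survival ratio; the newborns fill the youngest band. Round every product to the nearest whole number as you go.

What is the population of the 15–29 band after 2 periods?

25858

— Period 1 —
Births: 119500 × 0.224 = 26768
15–29: 64500 × 0.966 = 62307
30–44: 119500 × 0.96 = 114720
45–59: 109000 × 0.932 = 101588
60–74: 42000 × 0.935 = 39270
Giving 26768 / 62307 / 114720 / 101588 / 39270.
— Period 2 —
Births: 62307 × 0.224 = 13957
15–29: 26768 × 0.966 = 25858
30–44: 62307 × 0.96 = 59815
45–59: 114720 × 0.932 = 106919
60–74: 101588 × 0.935 = 94985
Giving 13957 / 25858 / 59815 / 106919 / 94985.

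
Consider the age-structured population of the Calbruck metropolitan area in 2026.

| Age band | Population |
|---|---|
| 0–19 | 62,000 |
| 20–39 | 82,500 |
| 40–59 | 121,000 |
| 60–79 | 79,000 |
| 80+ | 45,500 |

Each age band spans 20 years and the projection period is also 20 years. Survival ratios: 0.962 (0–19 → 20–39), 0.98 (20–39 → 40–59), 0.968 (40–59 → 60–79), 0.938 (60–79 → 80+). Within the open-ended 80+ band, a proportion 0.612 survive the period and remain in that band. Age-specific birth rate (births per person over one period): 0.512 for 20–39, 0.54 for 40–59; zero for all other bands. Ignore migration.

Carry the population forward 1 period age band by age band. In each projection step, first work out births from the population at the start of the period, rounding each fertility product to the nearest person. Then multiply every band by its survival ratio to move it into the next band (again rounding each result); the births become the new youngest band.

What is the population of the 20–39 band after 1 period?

59644

Call the bands 1 to 5, youngest first.
[period 1]
Births: 82500 × 0.512 = 42240  |  121000 × 0.54 = 65340 → total 107580
Band 2: 62000 × 0.962 = 59644
Band 3: 82500 × 0.98 = 80850
Band 4: 121000 × 0.968 = 117128
Band 5: 79000 × 0.938 + 45500 × 0.612 = 74102 + 27846 = 101948
End of period: [107580, 59644, 80850, 117128, 101948]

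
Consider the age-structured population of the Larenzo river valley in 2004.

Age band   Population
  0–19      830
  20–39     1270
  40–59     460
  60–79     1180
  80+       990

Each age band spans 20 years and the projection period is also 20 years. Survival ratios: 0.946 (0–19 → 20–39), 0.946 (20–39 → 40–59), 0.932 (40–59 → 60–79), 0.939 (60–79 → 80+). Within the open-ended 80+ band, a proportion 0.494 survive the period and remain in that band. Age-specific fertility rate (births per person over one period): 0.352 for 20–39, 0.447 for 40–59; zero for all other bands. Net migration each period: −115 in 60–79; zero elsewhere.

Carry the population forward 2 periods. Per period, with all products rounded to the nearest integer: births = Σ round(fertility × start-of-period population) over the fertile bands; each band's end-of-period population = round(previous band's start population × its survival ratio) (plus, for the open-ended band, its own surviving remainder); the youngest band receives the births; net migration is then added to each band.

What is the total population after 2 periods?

4262

— Period 1 —
Births: 1270 × 0.352 = 447 ; 460 × 0.447 = 206 → total 653
20–39: 830 × 0.946 = 785
40–59: 1270 × 0.946 = 1201
60–79: 460 × 0.932 = 429
80+: 1180 × 0.939 + 990 × 0.494 = 1108 + 489 = 1597
Net migration: 60–79 − 115 → 314
→ [653, 785, 1201, 314, 1597]
— Period 2 —
Births: 785 × 0.352 = 276 ; 1201 × 0.447 = 537 → total 813
20–39: 653 × 0.946 = 618
40–59: 785 × 0.946 = 743
60–79: 1201 × 0.932 = 1119
80+: 314 × 0.939 + 1597 × 0.494 = 295 + 789 = 1084
Net migration: 60–79 − 115 → 1004
→ [813, 618, 743, 1004, 1084]
Total after period 2: 813 + 618 + 743 + 1004 + 1084 = 4262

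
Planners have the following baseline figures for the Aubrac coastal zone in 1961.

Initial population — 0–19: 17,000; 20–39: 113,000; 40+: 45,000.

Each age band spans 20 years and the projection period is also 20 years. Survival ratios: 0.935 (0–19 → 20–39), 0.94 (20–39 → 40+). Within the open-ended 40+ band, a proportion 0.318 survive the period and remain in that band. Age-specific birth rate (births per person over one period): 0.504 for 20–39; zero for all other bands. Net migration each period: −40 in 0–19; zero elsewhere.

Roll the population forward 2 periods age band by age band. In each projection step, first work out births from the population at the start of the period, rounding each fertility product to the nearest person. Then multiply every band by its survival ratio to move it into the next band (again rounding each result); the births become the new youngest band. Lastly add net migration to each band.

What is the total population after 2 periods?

Period 1:
Births: 113000 × 0.504 = 56952
20–39: 17000 × 0.935 = 15895
40+: 113000 × 0.94 + 45000 × 0.318 = 106220 + 14310 = 120530
Net migration: 0–19 − 40 → 56912
End of period: [56912, 15895, 120530]
Period 2:
Births: 15895 × 0.504 = 8011
20–39: 56912 × 0.935 = 53213
40+: 15895 × 0.94 + 120530 × 0.318 = 14941 + 38329 = 53270
Net migration: 0–19 − 40 → 7971
End of period: [7971, 53213, 53270]
Total after period 2: 7971 + 53213 + 53270 = 114454

114454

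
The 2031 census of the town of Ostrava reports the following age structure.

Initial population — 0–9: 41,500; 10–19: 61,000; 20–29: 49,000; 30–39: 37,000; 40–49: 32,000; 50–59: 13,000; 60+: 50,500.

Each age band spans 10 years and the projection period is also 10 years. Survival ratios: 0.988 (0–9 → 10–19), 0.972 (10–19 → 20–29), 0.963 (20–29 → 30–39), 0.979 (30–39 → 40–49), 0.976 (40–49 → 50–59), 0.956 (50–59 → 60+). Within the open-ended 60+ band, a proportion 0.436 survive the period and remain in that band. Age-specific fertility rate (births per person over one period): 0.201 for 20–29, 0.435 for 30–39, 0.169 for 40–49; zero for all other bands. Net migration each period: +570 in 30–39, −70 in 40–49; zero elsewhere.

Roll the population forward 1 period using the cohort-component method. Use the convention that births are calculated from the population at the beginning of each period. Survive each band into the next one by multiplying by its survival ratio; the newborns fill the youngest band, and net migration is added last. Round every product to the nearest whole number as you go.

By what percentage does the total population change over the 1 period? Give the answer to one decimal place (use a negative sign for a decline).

-1.0

Call the groups 1 to 7, youngest first.
After projecting period 1:
Births: 49000 * 0.201 = 9849, 37000 * 0.435 = 16095, 32000 * 0.169 = 5408 → 31352
Group 2: 41500 * 0.988 = 41002
Group 3: 61000 * 0.972 = 59292
Group 4: 49000 * 0.963 = 47187
Group 5: 37000 * 0.979 = 36223
Group 6: 32000 * 0.976 = 31232
Group 7: 13000 * 0.956 + 50500 * 0.436 = 12428 + 22018 = 34446
Net migration: Group 4 + 570 → 47757; Group 5 − 70 → 36153
Population now: 0–9=31352, 10–19=41002, 20–29=59292, 30–39=47757, 40–49=36153, 50–59=31232, 60+=34446
Total: 284000 → 281234; change = -2766; percentage change = -1.0%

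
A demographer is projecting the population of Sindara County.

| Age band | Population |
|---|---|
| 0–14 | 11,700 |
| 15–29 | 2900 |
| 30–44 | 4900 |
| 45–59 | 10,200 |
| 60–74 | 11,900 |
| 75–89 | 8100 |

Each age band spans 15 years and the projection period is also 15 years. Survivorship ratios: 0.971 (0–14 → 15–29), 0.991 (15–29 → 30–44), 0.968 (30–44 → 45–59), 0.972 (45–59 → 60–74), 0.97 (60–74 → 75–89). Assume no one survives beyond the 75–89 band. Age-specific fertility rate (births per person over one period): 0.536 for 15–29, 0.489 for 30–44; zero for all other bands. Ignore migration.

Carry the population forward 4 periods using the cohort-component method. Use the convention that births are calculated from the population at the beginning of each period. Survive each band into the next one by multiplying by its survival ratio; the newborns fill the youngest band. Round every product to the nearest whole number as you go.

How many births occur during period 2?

Let group 1 be 0–14 through group 6 = 75–89.
Period 1:
Births: 2900 * 0.536 = 1554  |  4900 * 0.489 = 2396 ⇒ total 3950
Group 2: 11700 * 0.971 = 11361
Group 3: 2900 * 0.991 = 2874
Group 4: 4900 * 0.968 = 4743
Group 5: 10200 * 0.972 = 9914
Group 6: 11900 * 0.97 = 11543
End of period: [3950, 11361, 2874, 4743, 9914, 11543]
Period 2:
Births: 11361 * 0.536 = 6089  |  2874 * 0.489 = 1405 ⇒ total 7494
Group 2: 3950 * 0.971 = 3835
Group 3: 11361 * 0.991 = 11259
Group 4: 2874 * 0.968 = 2782
Group 5: 4743 * 0.972 = 4610
Group 6: 9914 * 0.97 = 9617
End of period: [7494, 3835, 11259, 2782, 4610, 9617]

7494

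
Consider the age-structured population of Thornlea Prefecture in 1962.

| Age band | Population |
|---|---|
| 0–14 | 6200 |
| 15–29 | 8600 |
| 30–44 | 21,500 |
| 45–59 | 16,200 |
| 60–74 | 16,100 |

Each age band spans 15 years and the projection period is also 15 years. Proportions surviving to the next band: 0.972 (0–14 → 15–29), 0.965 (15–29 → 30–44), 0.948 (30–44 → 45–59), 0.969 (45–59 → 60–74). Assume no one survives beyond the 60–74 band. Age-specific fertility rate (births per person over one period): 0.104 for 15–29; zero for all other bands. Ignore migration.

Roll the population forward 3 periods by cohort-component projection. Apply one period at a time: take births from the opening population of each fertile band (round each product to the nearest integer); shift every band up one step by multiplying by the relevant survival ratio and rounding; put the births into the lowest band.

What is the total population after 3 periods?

14674

(Bands numbered youngest = 1 to oldest = 5.)
Period 1:
Births: 8600 × 0.104 = 894
Band 2: 6200 × 0.972 = 6026
Band 3: 8600 × 0.965 = 8299
Band 4: 21500 × 0.948 = 20382
Band 5: 16200 × 0.969 = 15698
Population now: 0–14=894, 15–29=6026, 30–44=8299, 45–59=20382, 60–74=15698
Period 2:
Births: 6026 × 0.104 = 627
Band 2: 894 × 0.972 = 869
Band 3: 6026 × 0.965 = 5815
Band 4: 8299 × 0.948 = 7867
Band 5: 20382 × 0.969 = 19750
Population now: 0–14=627, 15–29=869, 30–44=5815, 45–59=7867, 60–74=19750
Period 3:
Births: 869 × 0.104 = 90
Band 2: 627 × 0.972 = 609
Band 3: 869 × 0.965 = 839
Band 4: 5815 × 0.948 = 5513
Band 5: 7867 × 0.969 = 7623
Population now: 0–14=90, 15–29=609, 30–44=839, 45–59=5513, 60–74=7623
Total after period 3: 90 + 609 + 839 + 5513 + 7623 = 14674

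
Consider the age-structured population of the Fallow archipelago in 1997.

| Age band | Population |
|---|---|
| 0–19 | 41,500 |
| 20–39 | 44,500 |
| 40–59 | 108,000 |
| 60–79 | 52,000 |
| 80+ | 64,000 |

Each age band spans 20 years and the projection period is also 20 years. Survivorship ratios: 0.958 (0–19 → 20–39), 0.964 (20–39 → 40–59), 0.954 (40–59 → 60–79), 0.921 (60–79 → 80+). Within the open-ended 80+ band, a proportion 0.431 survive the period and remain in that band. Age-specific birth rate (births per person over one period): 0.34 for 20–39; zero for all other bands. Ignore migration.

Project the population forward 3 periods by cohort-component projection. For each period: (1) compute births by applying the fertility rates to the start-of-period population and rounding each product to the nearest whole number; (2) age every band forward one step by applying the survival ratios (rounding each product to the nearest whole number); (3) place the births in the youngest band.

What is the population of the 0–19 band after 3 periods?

4928

Call the groups 1 to 5, youngest first.
After projecting period 1:
Births: 44500 × 0.34 = 15130
Group 2: 41500 × 0.958 = 39757
Group 3: 44500 × 0.964 = 42898
Group 4: 108000 × 0.954 = 103032
Group 5: 52000 × 0.921 + 64000 × 0.431 = 47892 + 27584 = 75476
Giving 15130 / 39757 / 42898 / 103032 / 75476.
After projecting period 2:
Births: 39757 × 0.34 = 13517
Group 2: 15130 × 0.958 = 14495
Group 3: 39757 × 0.964 = 38326
Group 4: 42898 × 0.954 = 40925
Group 5: 103032 × 0.921 + 75476 × 0.431 = 94892 + 32530 = 127422
Giving 13517 / 14495 / 38326 / 40925 / 127422.
After projecting period 3:
Births: 14495 × 0.34 = 4928
Group 2: 13517 × 0.958 = 12949
Group 3: 14495 × 0.964 = 13973
Group 4: 38326 × 0.954 = 36563
Group 5: 40925 × 0.921 + 127422 × 0.431 = 37692 + 54919 = 92611
Giving 4928 / 12949 / 13973 / 36563 / 92611.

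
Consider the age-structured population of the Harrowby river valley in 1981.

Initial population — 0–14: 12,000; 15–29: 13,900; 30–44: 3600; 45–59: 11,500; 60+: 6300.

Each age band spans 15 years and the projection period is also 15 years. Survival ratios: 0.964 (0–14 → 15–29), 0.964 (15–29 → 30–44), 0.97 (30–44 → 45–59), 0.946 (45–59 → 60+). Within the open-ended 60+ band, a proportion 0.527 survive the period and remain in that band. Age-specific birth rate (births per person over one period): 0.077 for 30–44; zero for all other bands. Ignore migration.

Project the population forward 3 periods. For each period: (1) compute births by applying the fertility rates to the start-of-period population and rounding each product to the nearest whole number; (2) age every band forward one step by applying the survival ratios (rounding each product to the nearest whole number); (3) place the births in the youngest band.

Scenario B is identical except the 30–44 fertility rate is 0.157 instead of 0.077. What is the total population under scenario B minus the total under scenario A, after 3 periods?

Numbering the bands 1..5 from youngest to oldest:
— Period 1 —
Births: 3600 × 0.077 = 277
Band 2: 12000 × 0.964 = 11568
Band 3: 13900 × 0.964 = 13400
Band 4: 3600 × 0.97 = 3492
Band 5: 11500 × 0.946 + 6300 × 0.527 = 10879 + 3320 = 14199
Population now: 0–14=277, 15–29=11568, 30–44=13400, 45–59=3492, 60+=14199
— Period 2 —
Births: 13400 × 0.077 = 1032
Band 2: 277 × 0.964 = 267
Band 3: 11568 × 0.964 = 11152
Band 4: 13400 × 0.97 = 12998
Band 5: 3492 × 0.946 + 14199 × 0.527 = 3303 + 7483 = 10786
Population now: 0–14=1032, 15–29=267, 30–44=11152, 45–59=12998, 60+=10786
— Period 3 —
Births: 11152 × 0.077 = 859
Band 2: 1032 × 0.964 = 995
Band 3: 267 × 0.964 = 257
Band 4: 11152 × 0.97 = 10817
Band 5: 12998 × 0.946 + 10786 × 0.527 = 12296 + 5684 = 17980
Population now: 0–14=859, 15–29=995, 30–44=257, 45–59=10817, 60+=17980
Scenario A total after 3 periods: 30908
Scenario B projection —
— Period 1 —
Births: 3600 × 0.157 = 565
Band 2: 12000 × 0.964 = 11568
Band 3: 13900 × 0.964 = 13400
Band 4: 3600 × 0.97 = 3492
Band 5: 11500 × 0.946 + 6300 × 0.527 = 10879 + 3320 = 14199
Population now: 0–14=565, 15–29=11568, 30–44=13400, 45–59=3492, 60+=14199
— Period 2 —
Births: 13400 × 0.157 = 2104
Band 2: 565 × 0.964 = 545
Band 3: 11568 × 0.964 = 11152
Band 4: 13400 × 0.97 = 12998
Band 5: 3492 × 0.946 + 14199 × 0.527 = 3303 + 7483 = 10786
Population now: 0–14=2104, 15–29=545, 30–44=11152, 45–59=12998, 60+=10786
— Period 3 —
Births: 11152 × 0.157 = 1751
Band 2: 2104 × 0.964 = 2028
Band 3: 545 × 0.964 = 525
Band 4: 11152 × 0.97 = 10817
Band 5: 12998 × 0.946 + 10786 × 0.527 = 12296 + 5684 = 17980
Population now: 0–14=1751, 15–29=2028, 30–44=525, 45–59=10817, 60+=17980
Scenario B total after 3 periods: 33101
Difference B − A = 33101 − 30908 = 2193

2193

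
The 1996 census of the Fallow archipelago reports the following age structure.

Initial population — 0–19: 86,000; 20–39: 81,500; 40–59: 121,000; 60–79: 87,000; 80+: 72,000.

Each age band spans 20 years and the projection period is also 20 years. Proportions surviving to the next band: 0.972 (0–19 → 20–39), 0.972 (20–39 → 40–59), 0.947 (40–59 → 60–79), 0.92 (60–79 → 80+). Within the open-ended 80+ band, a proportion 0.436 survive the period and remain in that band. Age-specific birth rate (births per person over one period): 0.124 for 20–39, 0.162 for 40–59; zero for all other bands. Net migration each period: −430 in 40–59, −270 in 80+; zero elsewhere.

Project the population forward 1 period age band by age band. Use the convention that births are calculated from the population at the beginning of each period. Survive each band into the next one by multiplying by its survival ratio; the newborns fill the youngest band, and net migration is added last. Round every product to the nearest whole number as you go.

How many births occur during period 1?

29708

Call the bands 1 to 5, youngest first.
— Period 1 —
Births: 81500 × 0.124 = 10106  |  121000 × 0.162 = 19602 → 29708
Band 2: 86000 × 0.972 = 83592
Band 3: 81500 × 0.972 = 79218
Band 4: 121000 × 0.947 = 114587
Band 5: 87000 × 0.92 + 72000 × 0.436 = 80040 + 31392 = 111432
Net migration: Band 3 − 430 → 78788; Band 5 − 270 → 111162
→ [29708, 83592, 78788, 114587, 111162]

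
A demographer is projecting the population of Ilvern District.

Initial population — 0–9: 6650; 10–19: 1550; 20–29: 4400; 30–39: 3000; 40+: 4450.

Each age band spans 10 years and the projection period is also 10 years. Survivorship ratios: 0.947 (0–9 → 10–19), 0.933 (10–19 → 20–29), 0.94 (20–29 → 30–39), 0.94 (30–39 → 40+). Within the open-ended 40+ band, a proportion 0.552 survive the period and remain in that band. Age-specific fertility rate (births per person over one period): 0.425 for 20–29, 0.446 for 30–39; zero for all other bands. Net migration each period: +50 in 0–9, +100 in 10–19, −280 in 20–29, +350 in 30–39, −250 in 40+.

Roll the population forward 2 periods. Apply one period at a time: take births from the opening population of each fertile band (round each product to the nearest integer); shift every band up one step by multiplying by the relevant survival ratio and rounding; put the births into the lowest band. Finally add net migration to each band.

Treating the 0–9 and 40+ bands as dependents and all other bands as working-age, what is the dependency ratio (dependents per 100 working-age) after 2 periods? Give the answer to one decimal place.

90.0

After projecting period 1:
Births: 4400 * 0.425 = 1870 ; 3000 * 0.446 = 1338 → total 3208
10–19: 6650 * 0.947 = 6298
20–29: 1550 * 0.933 = 1446
30–39: 4400 * 0.94 = 4136
40+: 3000 * 0.94 + 4450 * 0.552 = 2820 + 2456 = 5276
Net migration: 0–9 + 50 → 3258; 10–19 + 100 → 6398; 20–29 − 280 → 1166; 30–39 + 350 → 4486; 40+ − 250 → 5026
Giving 3258 / 6398 / 1166 / 4486 / 5026.
After projecting period 2:
Births: 1166 * 0.425 = 496 ; 4486 * 0.446 = 2001 → total 2497
10–19: 3258 * 0.947 = 3085
20–29: 6398 * 0.933 = 5969
30–39: 1166 * 0.94 = 1096
40+: 4486 * 0.94 + 5026 * 0.552 = 4217 + 2774 = 6991
Net migration: 0–9 + 50 → 2547; 10–19 + 100 → 3185; 20–29 − 280 → 5689; 30–39 + 350 → 1446; 40+ − 250 → 6741
Giving 2547 / 3185 / 5689 / 1446 / 6741.
Dependents (band 0–9 + band 40+) = 2547 + 6741 = 9288; working-age = 10320; ratio = 9288/10320 × 100 = 90.0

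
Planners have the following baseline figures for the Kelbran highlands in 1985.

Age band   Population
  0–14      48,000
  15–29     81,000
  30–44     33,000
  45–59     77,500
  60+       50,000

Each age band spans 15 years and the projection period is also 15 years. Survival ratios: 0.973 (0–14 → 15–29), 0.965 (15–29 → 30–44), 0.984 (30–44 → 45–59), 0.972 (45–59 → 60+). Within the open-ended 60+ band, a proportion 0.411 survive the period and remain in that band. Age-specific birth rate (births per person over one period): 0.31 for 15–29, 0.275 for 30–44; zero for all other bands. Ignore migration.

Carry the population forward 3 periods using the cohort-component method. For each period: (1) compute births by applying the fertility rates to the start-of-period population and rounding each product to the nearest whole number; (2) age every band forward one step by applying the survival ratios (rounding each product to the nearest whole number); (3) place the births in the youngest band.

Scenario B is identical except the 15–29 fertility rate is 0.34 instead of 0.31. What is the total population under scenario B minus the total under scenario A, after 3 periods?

[period 1]
Births: 81000 × 0.31 = 25110 ; 33000 × 0.275 = 9075 → total 34185
15–29: 48000 × 0.973 = 46704
30–44: 81000 × 0.965 = 78165
45–59: 33000 × 0.984 = 32472
60+: 77500 × 0.972 + 50000 × 0.411 = 75330 + 20550 = 95880
Population now: 0–14=34185, 15–29=46704, 30–44=78165, 45–59=32472, 60+=95880
[period 2]
Births: 46704 × 0.31 = 14478 ; 78165 × 0.275 = 21495 → total 35973
15–29: 34185 × 0.973 = 33262
30–44: 46704 × 0.965 = 45069
45–59: 78165 × 0.984 = 76914
60+: 32472 × 0.972 + 95880 × 0.411 = 31563 + 39407 = 70970
Population now: 0–14=35973, 15–29=33262, 30–44=45069, 45–59=76914, 60+=70970
[period 3]
Births: 33262 × 0.31 = 10311 ; 45069 × 0.275 = 12394 → total 22705
15–29: 35973 × 0.973 = 35002
30–44: 33262 × 0.965 = 32098
45–59: 45069 × 0.984 = 44348
60+: 76914 × 0.972 + 70970 × 0.411 = 74760 + 29169 = 103929
Population now: 0–14=22705, 15–29=35002, 30–44=32098, 45–59=44348, 60+=103929
Scenario A total after 3 periods: 238082
Scenario B projection —
[period 1]
Births: 81000 × 0.34 = 27540 ; 33000 × 0.275 = 9075 → total 36615
15–29: 48000 × 0.973 = 46704
30–44: 81000 × 0.965 = 78165
45–59: 33000 × 0.984 = 32472
60+: 77500 × 0.972 + 50000 × 0.411 = 75330 + 20550 = 95880
Population now: 0–14=36615, 15–29=46704, 30–44=78165, 45–59=32472, 60+=95880
[period 2]
Births: 46704 × 0.34 = 15879 ; 78165 × 0.275 = 21495 → total 37374
15–29: 36615 × 0.973 = 35626
30–44: 46704 × 0.965 = 45069
45–59: 78165 × 0.984 = 76914
60+: 32472 × 0.972 + 95880 × 0.411 = 31563 + 39407 = 70970
Population now: 0–14=37374, 15–29=35626, 30–44=45069, 45–59=76914, 60+=70970
[period 3]
Births: 35626 × 0.34 = 12113 ; 45069 × 0.275 = 12394 → total 24507
15–29: 37374 × 0.973 = 36365
30–44: 35626 × 0.965 = 34379
45–59: 45069 × 0.984 = 44348
60+: 76914 × 0.972 + 70970 × 0.411 = 74760 + 29169 = 103929
Population now: 0–14=24507, 15–29=36365, 30–44=34379, 45–59=44348, 60+=103929
Scenario B total after 3 periods: 243528
Difference B − A = 243528 − 238082 = 5446

5446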